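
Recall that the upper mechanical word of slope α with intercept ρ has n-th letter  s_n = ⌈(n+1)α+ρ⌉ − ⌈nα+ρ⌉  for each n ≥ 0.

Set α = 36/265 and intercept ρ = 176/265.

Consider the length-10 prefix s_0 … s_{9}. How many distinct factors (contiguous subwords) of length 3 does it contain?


4

t_n = ⌈(n·36+176)/265⌉ for n = 0 … 10:
  n=0…9: ⌈176/265⌉=1 ⌈212/265⌉=1 ⌈248/265⌉=1 ⌈284/265⌉=2 ⌈320/265⌉=2 ⌈356/265⌉=2 ⌈392/265⌉=2 ⌈428/265⌉=2 ⌈464/265⌉=2 ⌈500/265⌉=2
  n=10: ⌈536/265⌉=3
s_n = t_(n+1) − t_n for n = 0 … 9 gives
prefix = 0010000001
slide a length-3 window over [0..2] … [7..9] (8 windows); first occurrence of each distinct factor:
  [  0..  2] 001
  [  1..  3] 010
  [  2..  4] 100
  [  3..  5] 000
  (the other 4 windows repeat one of these)
distinct factors: {000, 001, 010, 100}
count = 4  (Sturmian bound for length 3 is 4)


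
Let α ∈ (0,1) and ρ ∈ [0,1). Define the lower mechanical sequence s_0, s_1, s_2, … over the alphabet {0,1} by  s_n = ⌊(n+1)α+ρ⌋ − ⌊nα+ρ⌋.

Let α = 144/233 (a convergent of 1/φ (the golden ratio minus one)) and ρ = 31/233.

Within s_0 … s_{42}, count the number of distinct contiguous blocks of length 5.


6

t_n = ⌊(n·144+31)/233⌋ for n = 0 … 43:
  n=0…9: ⌊31/233⌋=0 ⌊175/233⌋=0 ⌊319/233⌋=1 ⌊463/233⌋=1 ⌊607/233⌋=2 ⌊751/233⌋=3 ⌊895/233⌋=3 ⌊1039/233⌋=4 ⌊1183/233⌋=5 ⌊1327/233⌋=5
  n=10…19: ⌊1471/233⌋=6 ⌊1615/233⌋=6 ⌊1759/233⌋=7 ⌊1903/233⌋=8 ⌊2047/233⌋=8 ⌊2191/233⌋=9 ⌊2335/233⌋=10 ⌊2479/233⌋=10 ⌊2623/233⌋=11 ⌊2767/233⌋=11
  n=20…29: ⌊2911/233⌋=12 ⌊3055/233⌋=13 ⌊3199/233⌋=13 ⌊3343/233⌋=14 ⌊3487/233⌋=14 ⌊3631/233⌋=15 ⌊3775/233⌋=16 ⌊3919/233⌋=16 ⌊4063/233⌋=17 ⌊4207/233⌋=18
  n=30…39: ⌊4351/233⌋=18 ⌊4495/233⌋=19 ⌊4639/233⌋=19 ⌊4783/233⌋=20 ⌊4927/233⌋=21 ⌊5071/233⌋=21 ⌊5215/233⌋=22 ⌊5359/233⌋=23 ⌊5503/233⌋=23 ⌊5647/233⌋=24
  n=40…43: ⌊5791/233⌋=24 ⌊5935/233⌋=25 ⌊6079/233⌋=26 ⌊6223/233⌋=26
s_n = t_(n+1) − t_n for n = 0 … 42 gives
prefix = 0101101101011011010110101101101011011010110
slide a length-5 window over [0..4] … [38..42] (39 windows); first occurrence of each distinct factor:
  [  0..  4] 01011
  [  1..  5] 10110
  [  2..  6] 01101
  [  3..  7] 11011
  [  6.. 10] 11010
  [  7.. 11] 10101
  (the other 33 windows repeat one of these)
distinct factors: {01011, 01101, 10101, 10110, 11010, 11011}
count = 6  (Sturmian bound for length 5 is 6)


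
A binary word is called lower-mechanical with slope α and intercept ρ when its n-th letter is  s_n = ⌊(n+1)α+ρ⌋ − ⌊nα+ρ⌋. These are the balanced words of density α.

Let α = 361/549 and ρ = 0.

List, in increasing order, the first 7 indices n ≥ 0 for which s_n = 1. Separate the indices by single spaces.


1 3 4 6 7 9 10

n=0: ⌊361/549⌋−⌊0/549⌋ = 0−0 = 0
n=1: ⌊722/549⌋−⌊361/549⌋ = 1−0 = 1  ← one
n=2: ⌊1083/549⌋−⌊722/549⌋ = 1−1 = 0
n=3: ⌊1444/549⌋−⌊1083/549⌋ = 2−1 = 1  ← one
n=4: ⌊1805/549⌋−⌊1444/549⌋ = 3−2 = 1  ← one
n=5: ⌊2166/549⌋−⌊1805/549⌋ = 3−3 = 0
n=6: ⌊2527/549⌋−⌊2166/549⌋ = 4−3 = 1  ← one
n=7: ⌊2888/549⌋−⌊2527/549⌋ = 5−4 = 1  ← one
n=8: ⌊3249/549⌋−⌊2888/549⌋ = 5−5 = 0
n=9: ⌊3610/549⌋−⌊3249/549⌋ = 6−5 = 1  ← one
n=10: ⌊3971/549⌋−⌊3610/549⌋ = 7−6 = 1  ← one
positions of the first 7 ones: 1 3 4 6 7 9 10


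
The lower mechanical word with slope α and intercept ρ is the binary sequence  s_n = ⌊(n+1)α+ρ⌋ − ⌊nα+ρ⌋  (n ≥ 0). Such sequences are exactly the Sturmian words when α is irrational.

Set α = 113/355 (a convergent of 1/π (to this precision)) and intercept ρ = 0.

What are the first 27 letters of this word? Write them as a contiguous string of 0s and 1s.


000100100100100100100100010

n=0: ⌊(1·113)/355⌋ − ⌊(0·113)/355⌋ = ⌊113/355⌋ − ⌊0/355⌋ = 0 − 0 = 0
n=1: ⌊(2·113)/355⌋ − ⌊(1·113)/355⌋ = ⌊226/355⌋ − ⌊113/355⌋ = 0 − 0 = 0
n=2: ⌊(3·113)/355⌋ − ⌊(2·113)/355⌋ = ⌊339/355⌋ − ⌊226/355⌋ = 0 − 0 = 0
n=3: ⌊(4·113)/355⌋ − ⌊(3·113)/355⌋ = ⌊452/355⌋ − ⌊339/355⌋ = 1 − 0 = 1
n=4: ⌊(5·113)/355⌋ − ⌊(4·113)/355⌋ = ⌊565/355⌋ − ⌊452/355⌋ = 1 − 1 = 0
n=5: ⌊(6·113)/355⌋ − ⌊(5·113)/355⌋ = ⌊678/355⌋ − ⌊565/355⌋ = 1 − 1 = 0
n=6: ⌊(7·113)/355⌋ − ⌊(6·113)/355⌋ = ⌊791/355⌋ − ⌊678/355⌋ = 2 − 1 = 1
n=7: ⌊(8·113)/355⌋ − ⌊(7·113)/355⌋ = ⌊904/355⌋ − ⌊791/355⌋ = 2 − 2 = 0
n=8: ⌊(9·113)/355⌋ − ⌊(8·113)/355⌋ = ⌊1017/355⌋ − ⌊904/355⌋ = 2 − 2 = 0
n=9: ⌊(10·113)/355⌋ − ⌊(9·113)/355⌋ = ⌊1130/355⌋ − ⌊1017/355⌋ = 3 − 2 = 1
n=10: ⌊(11·113)/355⌋ − ⌊(10·113)/355⌋ = ⌊1243/355⌋ − ⌊1130/355⌋ = 3 − 3 = 0
n=11: ⌊(12·113)/355⌋ − ⌊(11·113)/355⌋ = ⌊1356/355⌋ − ⌊1243/355⌋ = 3 − 3 = 0
n=12: ⌊(13·113)/355⌋ − ⌊(12·113)/355⌋ = ⌊1469/355⌋ − ⌊1356/355⌋ = 4 − 3 = 1
n=13: ⌊(14·113)/355⌋ − ⌊(13·113)/355⌋ = ⌊1582/355⌋ − ⌊1469/355⌋ = 4 − 4 = 0
n=14: ⌊(15·113)/355⌋ − ⌊(14·113)/355⌋ = ⌊1695/355⌋ − ⌊1582/355⌋ = 4 − 4 = 0
n=15: ⌊(16·113)/355⌋ − ⌊(15·113)/355⌋ = ⌊1808/355⌋ − ⌊1695/355⌋ = 5 − 4 = 1
n=16: ⌊(17·113)/355⌋ − ⌊(16·113)/355⌋ = ⌊1921/355⌋ − ⌊1808/355⌋ = 5 − 5 = 0
n=17: ⌊(18·113)/355⌋ − ⌊(17·113)/355⌋ = ⌊2034/355⌋ − ⌊1921/355⌋ = 5 − 5 = 0
n=18: ⌊(19·113)/355⌋ − ⌊(18·113)/355⌋ = ⌊2147/355⌋ − ⌊2034/355⌋ = 6 − 5 = 1
n=19: ⌊(20·113)/355⌋ − ⌊(19·113)/355⌋ = ⌊2260/355⌋ − ⌊2147/355⌋ = 6 − 6 = 0
n=20: ⌊(21·113)/355⌋ − ⌊(20·113)/355⌋ = ⌊2373/355⌋ − ⌊2260/355⌋ = 6 − 6 = 0
n=21: ⌊(22·113)/355⌋ − ⌊(21·113)/355⌋ = ⌊2486/355⌋ − ⌊2373/355⌋ = 7 − 6 = 1
n=22: ⌊(23·113)/355⌋ − ⌊(22·113)/355⌋ = ⌊2599/355⌋ − ⌊2486/355⌋ = 7 − 7 = 0
n=23: ⌊(24·113)/355⌋ − ⌊(23·113)/355⌋ = ⌊2712/355⌋ − ⌊2599/355⌋ = 7 − 7 = 0
n=24: ⌊(25·113)/355⌋ − ⌊(24·113)/355⌋ = ⌊2825/355⌋ − ⌊2712/355⌋ = 7 − 7 = 0
n=25: ⌊(26·113)/355⌋ − ⌊(25·113)/355⌋ = ⌊2938/355⌋ − ⌊2825/355⌋ = 8 − 7 = 1
n=26: ⌊(27·113)/355⌋ − ⌊(26·113)/355⌋ = ⌊3051/355⌋ − ⌊2938/355⌋ = 8 − 8 = 0


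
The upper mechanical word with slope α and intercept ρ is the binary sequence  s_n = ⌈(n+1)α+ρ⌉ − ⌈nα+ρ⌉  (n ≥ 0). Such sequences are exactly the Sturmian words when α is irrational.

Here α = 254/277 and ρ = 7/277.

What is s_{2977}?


1

(n+1)α + ρ = (2978·254 + 7) / 277 = 756419/277
nα + ρ     = (2977·254 + 7) / 277 = 756165/277
⌈756419/277⌉ = 2731,  ⌈756165/277⌉ = 2730
s_{2977} = 2731 − 2730 = 1


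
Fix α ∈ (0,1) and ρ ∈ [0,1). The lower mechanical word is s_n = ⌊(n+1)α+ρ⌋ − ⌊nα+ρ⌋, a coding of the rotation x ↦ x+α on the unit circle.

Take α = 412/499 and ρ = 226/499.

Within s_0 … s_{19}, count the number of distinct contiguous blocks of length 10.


7

t_n = ⌊(n·412+226)/499⌋ for n = 0 … 20:
  n=0…9: ⌊226/499⌋=0 ⌊638/499⌋=1 ⌊1050/499⌋=2 ⌊1462/499⌋=2 ⌊1874/499⌋=3 ⌊2286/499⌋=4 ⌊2698/499⌋=5 ⌊3110/499⌋=6 ⌊3522/499⌋=7 ⌊3934/499⌋=7
  n=10…19: ⌊4346/499⌋=8 ⌊4758/499⌋=9 ⌊5170/499⌋=10 ⌊5582/499⌋=11 ⌊5994/499⌋=12 ⌊6406/499⌋=12 ⌊6818/499⌋=13 ⌊7230/499⌋=14 ⌊7642/499⌋=15 ⌊8054/499⌋=16
  n=20: ⌊8466/499⌋=16
s_n = t_(n+1) − t_n for n = 0 … 19 gives
prefix = 11011111011111011110
slide a length-10 window over [0..9] … [10..19] (11 windows); first occurrence of each distinct factor:
  [  0..  9] 1101111101
  [  1.. 10] 1011111011
  [  2.. 11] 0111110111
  [  3.. 12] 1111101111
  [  4.. 13] 1111011111
  [  5.. 14] 1110111110
  [ 10.. 19] 1111011110
  (the other 4 windows repeat one of these)
distinct factors: {0111110111, 1011111011, 1101111101, 1110111110, 1111011110, 1111011111, 1111101111}
count = 7  (Sturmian bound for length 10 is 11)


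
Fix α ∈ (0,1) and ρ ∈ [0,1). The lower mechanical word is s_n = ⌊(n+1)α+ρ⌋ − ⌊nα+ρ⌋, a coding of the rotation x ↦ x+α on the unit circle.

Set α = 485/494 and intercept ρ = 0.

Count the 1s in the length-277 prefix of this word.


271

#1s = Σ_{n=0}^{276} s_n = Σ_{n=0}^{276} (⌊(n+1)α+ρ⌋ − ⌊nα+ρ⌋)
the sum telescopes: every ⌊nα+ρ⌋ with 0 < n < 277 appears once with + and once with −, leaving ⌊277α+ρ⌋ − ⌊0·α+ρ⌋
277α + ρ = (277·485) / 494 = 134345/494
ρ = 0/494
⌊134345/494⌋ = 271,  ⌊0/494⌋ = 0
#1s = 271 − 0 = 271


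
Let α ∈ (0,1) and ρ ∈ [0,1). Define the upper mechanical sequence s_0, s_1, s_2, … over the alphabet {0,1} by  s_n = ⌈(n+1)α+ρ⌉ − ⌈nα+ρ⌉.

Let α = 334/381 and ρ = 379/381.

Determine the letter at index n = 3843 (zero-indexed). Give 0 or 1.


(n+1)α + ρ = (3844·334 + 379) / 381 = 1284275/381
nα + ρ     = (3843·334 + 379) / 381 = 1283941/381
⌈1284275/381⌉ = 3371,  ⌈1283941/381⌉ = 3370
s_{3843} = 3371 − 3370 = 1

1


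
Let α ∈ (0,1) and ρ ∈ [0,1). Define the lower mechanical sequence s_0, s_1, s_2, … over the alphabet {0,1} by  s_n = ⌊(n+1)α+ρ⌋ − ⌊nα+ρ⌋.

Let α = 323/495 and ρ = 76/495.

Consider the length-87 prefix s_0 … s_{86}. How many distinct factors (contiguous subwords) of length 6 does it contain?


t_n = ⌊(n·323+76)/495⌋ for n = 0 … 87:
  n=0…9: ⌊76/495⌋=0 ⌊399/495⌋=0 ⌊722/495⌋=1 ⌊1045/495⌋=2 ⌊1368/495⌋=2 ⌊1691/495⌋=3 ⌊2014/495⌋=4 ⌊2337/495⌋=4 ⌊2660/495⌋=5 ⌊2983/495⌋=6
  n=10…19: ⌊3306/495⌋=6 ⌊3629/495⌋=7 ⌊3952/495⌋=7 ⌊4275/495⌋=8 ⌊4598/495⌋=9 ⌊4921/495⌋=9 ⌊5244/495⌋=10 ⌊5567/495⌋=11 ⌊5890/495⌋=11 ⌊6213/495⌋=12
  n=20…29: ⌊6536/495⌋=13 ⌊6859/495⌋=13 ⌊7182/495⌋=14 ⌊7505/495⌋=15 ⌊7828/495⌋=15 ⌊8151/495⌋=16 ⌊8474/495⌋=17 ⌊8797/495⌋=17 ⌊9120/495⌋=18 ⌊9443/495⌋=19
  n=30…39: ⌊9766/495⌋=19 ⌊10089/495⌋=20 ⌊10412/495⌋=21 ⌊10735/495⌋=21 ⌊11058/495⌋=22 ⌊11381/495⌋=22 ⌊11704/495⌋=23 ⌊12027/495⌋=24 ⌊12350/495⌋=24 ⌊12673/495⌋=25
  n=40…49: ⌊12996/495⌋=26 ⌊13319/495⌋=26 ⌊13642/495⌋=27 ⌊13965/495⌋=28 ⌊14288/495⌋=28 ⌊14611/495⌋=29 ⌊14934/495⌋=30 ⌊15257/495⌋=30 ⌊15580/495⌋=31 ⌊15903/495⌋=32
  n=50…59: ⌊16226/495⌋=32 ⌊16549/495⌋=33 ⌊16872/495⌋=34 ⌊17195/495⌋=34 ⌊17518/495⌋=35 ⌊17841/495⌋=36 ⌊18164/495⌋=36 ⌊18487/495⌋=37 ⌊18810/495⌋=38 ⌊19133/495⌋=38
  n=60…69: ⌊19456/495⌋=39 ⌊19779/495⌋=39 ⌊20102/495⌋=40 ⌊20425/495⌋=41 ⌊20748/495⌋=41 ⌊21071/495⌋=42 ⌊21394/495⌋=43 ⌊21717/495⌋=43 ⌊22040/495⌋=44 ⌊22363/495⌋=45
  n=70…79: ⌊22686/495⌋=45 ⌊23009/495⌋=46 ⌊23332/495⌋=47 ⌊23655/495⌋=47 ⌊23978/495⌋=48 ⌊24301/495⌋=49 ⌊24624/495⌋=49 ⌊24947/495⌋=50 ⌊25270/495⌋=51 ⌊25593/495⌋=51
  n=80…87: ⌊25916/495⌋=52 ⌊26239/495⌋=53 ⌊26562/495⌋=53 ⌊26885/495⌋=54 ⌊27208/495⌋=54 ⌊27531/495⌋=55 ⌊27854/495⌋=56 ⌊28177/495⌋=56
s_n = t_(n+1) − t_n for n = 0 … 86 gives
prefix = 011011011010110110110110110110110101101101101101101101101101011011011011011011011010110
slide a length-6 window over [0..5] … [81..86] (82 windows); first occurrence of each distinct factor:
  [  0..  5] 011011
  [  1..  6] 110110
  [  2..  7] 101101
  [  6.. 11] 011010
  [  7.. 12] 110101
  [  8.. 13] 101011
  [  9.. 14] 010110
  (the other 75 windows repeat one of these)
distinct factors: {010110, 011010, 011011, 101011, 101101, 110101, 110110}
count = 7  (Sturmian bound for length 6 is 7)

7


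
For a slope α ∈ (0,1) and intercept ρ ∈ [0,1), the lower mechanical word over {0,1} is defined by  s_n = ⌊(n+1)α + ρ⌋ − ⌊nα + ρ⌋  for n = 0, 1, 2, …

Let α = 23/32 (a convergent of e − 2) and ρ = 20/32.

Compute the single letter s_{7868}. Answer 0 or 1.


(n+1)α + ρ = (7869·23 + 20) / 32 = 181007/32
nα + ρ     = (7868·23 + 20) / 32 = 180984/32
⌊181007/32⌋ = 5656,  ⌊180984/32⌋ = 5655
s_{7868} = 5656 − 5655 = 1

1


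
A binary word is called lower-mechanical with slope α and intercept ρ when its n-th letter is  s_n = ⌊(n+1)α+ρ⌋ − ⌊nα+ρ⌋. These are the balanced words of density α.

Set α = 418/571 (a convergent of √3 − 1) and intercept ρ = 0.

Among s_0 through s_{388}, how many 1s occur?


#1s = Σ_{n=0}^{388} s_n = Σ_{n=0}^{388} (⌊(n+1)α+ρ⌋ − ⌊nα+ρ⌋)
the sum telescopes: every ⌊nα+ρ⌋ with 0 < n < 389 appears once with + and once with −, leaving ⌊389α+ρ⌋ − ⌊0·α+ρ⌋
389α + ρ = (389·418) / 571 = 162602/571
ρ = 0/571
⌊162602/571⌋ = 284,  ⌊0/571⌋ = 0
#1s = 284 − 0 = 284

284


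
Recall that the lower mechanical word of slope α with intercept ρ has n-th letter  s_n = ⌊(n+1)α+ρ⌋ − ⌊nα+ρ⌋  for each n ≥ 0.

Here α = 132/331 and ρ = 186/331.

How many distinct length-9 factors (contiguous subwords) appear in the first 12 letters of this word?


4

t_n = ⌊(n·132+186)/331⌋ for n = 0 … 12:
  n=0…9: ⌊186/331⌋=0 ⌊318/331⌋=0 ⌊450/331⌋=1 ⌊582/331⌋=1 ⌊714/331⌋=2 ⌊846/331⌋=2 ⌊978/331⌋=2 ⌊1110/331⌋=3 ⌊1242/331⌋=3 ⌊1374/331⌋=4
  n=10…12: ⌊1506/331⌋=4 ⌊1638/331⌋=4 ⌊1770/331⌋=5
s_n = t_(n+1) − t_n for n = 0 … 11 gives
prefix = 010100101001
slide a length-9 window over [0..8] … [3..11] (4 windows); first occurrence of each distinct factor:
  [  0..  8] 010100101
  [  1..  9] 101001010
  [  2.. 10] 010010100
  [  3.. 11] 100101001
distinct factors: {010010100, 010100101, 100101001, 101001010}
count = 4  (Sturmian bound for length 9 is 10)


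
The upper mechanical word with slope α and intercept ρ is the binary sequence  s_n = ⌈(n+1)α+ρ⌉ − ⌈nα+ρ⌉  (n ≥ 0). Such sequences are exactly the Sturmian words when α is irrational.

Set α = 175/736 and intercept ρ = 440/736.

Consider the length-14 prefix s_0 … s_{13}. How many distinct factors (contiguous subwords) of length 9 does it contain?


6

t_n = ⌈(n·175+440)/736⌉ for n = 0 … 14:
  n=0…9: ⌈440/736⌉=1 ⌈615/736⌉=1 ⌈790/736⌉=2 ⌈965/736⌉=2 ⌈1140/736⌉=2 ⌈1315/736⌉=2 ⌈1490/736⌉=3 ⌈1665/736⌉=3 ⌈1840/736⌉=3 ⌈2015/736⌉=3
  n=10…14: ⌈2190/736⌉=3 ⌈2365/736⌉=4 ⌈2540/736⌉=4 ⌈2715/736⌉=4 ⌈2890/736⌉=4
s_n = t_(n+1) − t_n for n = 0 … 13 gives
prefix = 01000100001000
slide a length-9 window over [0..8] … [5..13] (6 windows); first occurrence of each distinct factor:
  [  0..  8] 010001000
  [  1..  9] 100010000
  [  2.. 10] 000100001
  [  3.. 11] 001000010
  [  4.. 12] 010000100
  [  5.. 13] 100001000
distinct factors: {000100001, 001000010, 010000100, 010001000, 100001000, 100010000}
count = 6  (Sturmian bound for length 9 is 10)


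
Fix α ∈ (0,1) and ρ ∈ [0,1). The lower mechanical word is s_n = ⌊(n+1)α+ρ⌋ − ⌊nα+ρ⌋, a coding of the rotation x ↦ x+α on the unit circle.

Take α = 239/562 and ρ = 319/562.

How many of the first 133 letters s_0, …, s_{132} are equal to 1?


#1s = Σ_{n=0}^{132} s_n = Σ_{n=0}^{132} (⌊(n+1)α+ρ⌋ − ⌊nα+ρ⌋)
the sum telescopes: every ⌊nα+ρ⌋ with 0 < n < 133 appears once with + and once with −, leaving ⌊133α+ρ⌋ − ⌊0·α+ρ⌋
133α + ρ = (133·239 + 319) / 562 = 32106/562
ρ = 319/562
⌊32106/562⌋ = 57,  ⌊319/562⌋ = 0
#1s = 57 − 0 = 57

57


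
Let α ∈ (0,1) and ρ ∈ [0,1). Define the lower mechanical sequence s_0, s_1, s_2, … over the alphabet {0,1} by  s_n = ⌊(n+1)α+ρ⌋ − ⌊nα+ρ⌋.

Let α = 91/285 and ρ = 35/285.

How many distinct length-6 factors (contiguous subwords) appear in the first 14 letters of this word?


t_n = ⌊(n·91+35)/285⌋ for n = 0 … 14:
  n=0…9: ⌊35/285⌋=0 ⌊126/285⌋=0 ⌊217/285⌋=0 ⌊308/285⌋=1 ⌊399/285⌋=1 ⌊490/285⌋=1 ⌊581/285⌋=2 ⌊672/285⌋=2 ⌊763/285⌋=2 ⌊854/285⌋=2
  n=10…14: ⌊945/285⌋=3 ⌊1036/285⌋=3 ⌊1127/285⌋=3 ⌊1218/285⌋=4 ⌊1309/285⌋=4
s_n = t_(n+1) − t_n for n = 0 … 13 gives
prefix = 00100100010010
slide a length-6 window over [0..5] … [8..13] (9 windows); first occurrence of each distinct factor:
  [  0..  5] 001001
  [  1..  6] 010010
  [  2..  7] 100100
  [  3..  8] 001000
  [  4..  9] 010001
  [  5.. 10] 100010
  [  6.. 11] 000100
  (the other 2 windows repeat one of these)
distinct factors: {000100, 001000, 001001, 010001, 010010, 100010, 100100}
count = 7  (Sturmian bound for length 6 is 7)

7


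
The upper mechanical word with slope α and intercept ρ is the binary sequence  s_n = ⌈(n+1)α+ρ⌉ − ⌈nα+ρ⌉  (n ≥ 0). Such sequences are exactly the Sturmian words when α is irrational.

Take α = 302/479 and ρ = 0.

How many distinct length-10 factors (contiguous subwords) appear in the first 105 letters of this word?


11

t_n = ⌈(n·302)/479⌉ for n = 0 … 105:
  n=0…9: ⌈0/479⌉=0 ⌈302/479⌉=1 ⌈604/479⌉=2 ⌈906/479⌉=2 ⌈1208/479⌉=3 ⌈1510/479⌉=4 ⌈1812/479⌉=4 ⌈2114/479⌉=5 ⌈2416/479⌉=6 ⌈2718/479⌉=6
  n=10…19: ⌈3020/479⌉=7 ⌈3322/479⌉=7 ⌈3624/479⌉=8 ⌈3926/479⌉=9 ⌈4228/479⌉=9 ⌈4530/479⌉=10 ⌈4832/479⌉=11 ⌈5134/479⌉=11 ⌈5436/479⌉=12 ⌈5738/479⌉=12
  n=20…29: ⌈6040/479⌉=13 ⌈6342/479⌉=14 ⌈6644/479⌉=14 ⌈6946/479⌉=15 ⌈7248/479⌉=16 ⌈7550/479⌉=16 ⌈7852/479⌉=17 ⌈8154/479⌉=18 ⌈8456/479⌉=18 ⌈8758/479⌉=19
  n=30…39: ⌈9060/479⌉=19 ⌈9362/479⌉=20 ⌈9664/479⌉=21 ⌈9966/479⌉=21 ⌈10268/479⌉=22 ⌈10570/479⌉=23 ⌈10872/479⌉=23 ⌈11174/479⌉=24 ⌈11476/479⌉=24 ⌈11778/479⌉=25
  n=40…49: ⌈12080/479⌉=26 ⌈12382/479⌉=26 ⌈12684/479⌉=27 ⌈12986/479⌉=28 ⌈13288/479⌉=28 ⌈13590/479⌉=29 ⌈13892/479⌉=30 ⌈14194/479⌉=30 ⌈14496/479⌉=31 ⌈14798/479⌉=31
  n=50…59: ⌈15100/479⌉=32 ⌈15402/479⌉=33 ⌈15704/479⌉=33 ⌈16006/479⌉=34 ⌈16308/479⌉=35 ⌈16610/479⌉=35 ⌈16912/479⌉=36 ⌈17214/479⌉=36 ⌈17516/479⌉=37 ⌈17818/479⌉=38
  n=60…69: ⌈18120/479⌉=38 ⌈18422/479⌉=39 ⌈18724/479⌉=40 ⌈19026/479⌉=40 ⌈19328/479⌉=41 ⌈19630/479⌉=41 ⌈19932/479⌉=42 ⌈20234/479⌉=43 ⌈20536/479⌉=43 ⌈20838/479⌉=44
  n=70…79: ⌈21140/479⌉=45 ⌈21442/479⌉=45 ⌈21744/479⌉=46 ⌈22046/479⌉=47 ⌈22348/479⌉=47 ⌈22650/479⌉=48 ⌈22952/479⌉=48 ⌈23254/479⌉=49 ⌈23556/479⌉=50 ⌈23858/479⌉=50
  n=80…89: ⌈24160/479⌉=51 ⌈24462/479⌉=52 ⌈24764/479⌉=52 ⌈25066/479⌉=53 ⌈25368/479⌉=53 ⌈25670/479⌉=54 ⌈25972/479⌉=55 ⌈26274/479⌉=55 ⌈26576/479⌉=56 ⌈26878/479⌉=57
  n=90…99: ⌈27180/479⌉=57 ⌈27482/479⌉=58 ⌈27784/479⌉=59 ⌈28086/479⌉=59 ⌈28388/479⌉=60 ⌈28690/479⌉=60 ⌈28992/479⌉=61 ⌈29294/479⌉=62 ⌈29596/479⌉=62 ⌈29898/479⌉=63
  n=100…105: ⌈30200/479⌉=64 ⌈30502/479⌉=64 ⌈30804/479⌉=65 ⌈31106/479⌉=65 ⌈31408/479⌉=66 ⌈31710/479⌉=67
s_n = t_(n+1) − t_n for n = 0 … 104 gives
prefix = 110110110101101101011011011010110110101101101101011011010110110101101101101011011010110110110101101101011
slide a length-10 window over [0..9] … [95..104] (96 windows); first occurrence of each distinct factor:
  [  0..  9] 1101101101
  [  1.. 10] 1011011010
  [  2.. 11] 0110110101
  [  3.. 12] 1101101011
  [  4.. 13] 1011010110
  [  5.. 14] 0110101101
  [  6.. 15] 1101011011
  [  7.. 16] 1010110110
  [  8.. 17] 0101101101
  [ 17.. 26] 1011011011
  [ 18.. 27] 0110110110
  (the other 85 windows repeat one of these)
distinct factors: {0101101101, 0110101101, 0110110101, 0110110110, 1010110110, 1011010110, 1011011010, 1011011011, 1101011011, 1101101011, 1101101101}
count = 11  (Sturmian bound for length 10 is 11)


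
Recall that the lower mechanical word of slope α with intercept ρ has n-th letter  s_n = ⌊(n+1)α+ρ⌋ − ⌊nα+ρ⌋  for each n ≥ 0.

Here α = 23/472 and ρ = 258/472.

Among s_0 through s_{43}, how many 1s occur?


#1s = Σ_{n=0}^{43} s_n = Σ_{n=0}^{43} (⌊(n+1)α+ρ⌋ − ⌊nα+ρ⌋)
the sum telescopes: every ⌊nα+ρ⌋ with 0 < n < 44 appears once with + and once with −, leaving ⌊44α+ρ⌋ − ⌊0·α+ρ⌋
44α + ρ = (44·23 + 258) / 472 = 1270/472
ρ = 258/472
⌊1270/472⌋ = 2,  ⌊258/472⌋ = 0
#1s = 2 − 0 = 2

2


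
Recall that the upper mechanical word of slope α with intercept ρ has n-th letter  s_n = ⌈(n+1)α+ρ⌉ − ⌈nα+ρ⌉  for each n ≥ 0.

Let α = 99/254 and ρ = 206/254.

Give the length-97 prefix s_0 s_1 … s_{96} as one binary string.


1001010010100101001001010010100101001010010010100101001010010010100101001010010010100101001010010

n=0: ⌈(1·99+206)/254⌉ − ⌈(0·99+206)/254⌉ = ⌈305/254⌉ − ⌈206/254⌉ = 2 − 1 = 1
n=1: ⌈(2·99+206)/254⌉ − ⌈(1·99+206)/254⌉ = ⌈404/254⌉ − ⌈305/254⌉ = 2 − 2 = 0
n=2: ⌈(3·99+206)/254⌉ − ⌈(2·99+206)/254⌉ = ⌈503/254⌉ − ⌈404/254⌉ = 2 − 2 = 0
n=3: ⌈(4·99+206)/254⌉ − ⌈(3·99+206)/254⌉ = ⌈602/254⌉ − ⌈503/254⌉ = 3 − 2 = 1
n=4: ⌈(5·99+206)/254⌉ − ⌈(4·99+206)/254⌉ = ⌈701/254⌉ − ⌈602/254⌉ = 3 − 3 = 0
n=5: ⌈(6·99+206)/254⌉ − ⌈(5·99+206)/254⌉ = ⌈800/254⌉ − ⌈701/254⌉ = 4 − 3 = 1
n=6: ⌈(7·99+206)/254⌉ − ⌈(6·99+206)/254⌉ = ⌈899/254⌉ − ⌈800/254⌉ = 4 − 4 = 0
n=7: ⌈(8·99+206)/254⌉ − ⌈(7·99+206)/254⌉ = ⌈998/254⌉ − ⌈899/254⌉ = 4 − 4 = 0
n=8: ⌈(9·99+206)/254⌉ − ⌈(8·99+206)/254⌉ = ⌈1097/254⌉ − ⌈998/254⌉ = 5 − 4 = 1
n=9: ⌈(10·99+206)/254⌉ − ⌈(9·99+206)/254⌉ = ⌈1196/254⌉ − ⌈1097/254⌉ = 5 − 5 = 0
n=10: ⌈(11·99+206)/254⌉ − ⌈(10·99+206)/254⌉ = ⌈1295/254⌉ − ⌈1196/254⌉ = 6 − 5 = 1
n=11: ⌈(12·99+206)/254⌉ − ⌈(11·99+206)/254⌉ = ⌈1394/254⌉ − ⌈1295/254⌉ = 6 − 6 = 0
n=12: ⌈(13·99+206)/254⌉ − ⌈(12·99+206)/254⌉ = ⌈1493/254⌉ − ⌈1394/254⌉ = 6 − 6 = 0
n=13: ⌈(14·99+206)/254⌉ − ⌈(13·99+206)/254⌉ = ⌈1592/254⌉ − ⌈1493/254⌉ = 7 − 6 = 1
n=14: ⌈(15·99+206)/254⌉ − ⌈(14·99+206)/254⌉ = ⌈1691/254⌉ − ⌈1592/254⌉ = 7 − 7 = 0
n=15: ⌈(16·99+206)/254⌉ − ⌈(15·99+206)/254⌉ = ⌈1790/254⌉ − ⌈1691/254⌉ = 8 − 7 = 1
n=16: ⌈(17·99+206)/254⌉ − ⌈(16·99+206)/254⌉ = ⌈1889/254⌉ − ⌈1790/254⌉ = 8 − 8 = 0
n=17: ⌈(18·99+206)/254⌉ − ⌈(17·99+206)/254⌉ = ⌈1988/254⌉ − ⌈1889/254⌉ = 8 − 8 = 0
n=18: ⌈(19·99+206)/254⌉ − ⌈(18·99+206)/254⌉ = ⌈2087/254⌉ − ⌈1988/254⌉ = 9 − 8 = 1
n=19: ⌈(20·99+206)/254⌉ − ⌈(19·99+206)/254⌉ = ⌈2186/254⌉ − ⌈2087/254⌉ = 9 − 9 = 0
n=20: ⌈(21·99+206)/254⌉ − ⌈(20·99+206)/254⌉ = ⌈2285/254⌉ − ⌈2186/254⌉ = 9 − 9 = 0
n=21: ⌈(22·99+206)/254⌉ − ⌈(21·99+206)/254⌉ = ⌈2384/254⌉ − ⌈2285/254⌉ = 10 − 9 = 1
n=22: ⌈(23·99+206)/254⌉ − ⌈(22·99+206)/254⌉ = ⌈2483/254⌉ − ⌈2384/254⌉ = 10 − 10 = 0
n=23: ⌈(24·99+206)/254⌉ − ⌈(23·99+206)/254⌉ = ⌈2582/254⌉ − ⌈2483/254⌉ = 11 − 10 = 1
n=24: ⌈(25·99+206)/254⌉ − ⌈(24·99+206)/254⌉ = ⌈2681/254⌉ − ⌈2582/254⌉ = 11 − 11 = 0
n=25: ⌈(26·99+206)/254⌉ − ⌈(25·99+206)/254⌉ = ⌈2780/254⌉ − ⌈2681/254⌉ = 11 − 11 = 0
n=26: ⌈(27·99+206)/254⌉ − ⌈(26·99+206)/254⌉ = ⌈2879/254⌉ − ⌈2780/254⌉ = 12 − 11 = 1
n=27: ⌈(28·99+206)/254⌉ − ⌈(27·99+206)/254⌉ = ⌈2978/254⌉ − ⌈2879/254⌉ = 12 − 12 = 0
n=28: ⌈(29·99+206)/254⌉ − ⌈(28·99+206)/254⌉ = ⌈3077/254⌉ − ⌈2978/254⌉ = 13 − 12 = 1
n=29: ⌈(30·99+206)/254⌉ − ⌈(29·99+206)/254⌉ = ⌈3176/254⌉ − ⌈3077/254⌉ = 13 − 13 = 0
n=30: ⌈(31·99+206)/254⌉ − ⌈(30·99+206)/254⌉ = ⌈3275/254⌉ − ⌈3176/254⌉ = 13 − 13 = 0
n=31: ⌈(32·99+206)/254⌉ − ⌈(31·99+206)/254⌉ = ⌈3374/254⌉ − ⌈3275/254⌉ = 14 − 13 = 1
n=32: ⌈(33·99+206)/254⌉ − ⌈(32·99+206)/254⌉ = ⌈3473/254⌉ − ⌈3374/254⌉ = 14 − 14 = 0
n=33: ⌈(34·99+206)/254⌉ − ⌈(33·99+206)/254⌉ = ⌈3572/254⌉ − ⌈3473/254⌉ = 15 − 14 = 1
n=34: ⌈(35·99+206)/254⌉ − ⌈(34·99+206)/254⌉ = ⌈3671/254⌉ − ⌈3572/254⌉ = 15 − 15 = 0
n=35: ⌈(36·99+206)/254⌉ − ⌈(35·99+206)/254⌉ = ⌈3770/254⌉ − ⌈3671/254⌉ = 15 − 15 = 0
n=36: ⌈(37·99+206)/254⌉ − ⌈(36·99+206)/254⌉ = ⌈3869/254⌉ − ⌈3770/254⌉ = 16 − 15 = 1
n=37: ⌈(38·99+206)/254⌉ − ⌈(37·99+206)/254⌉ = ⌈3968/254⌉ − ⌈3869/254⌉ = 16 − 16 = 0
n=38: ⌈(39·99+206)/254⌉ − ⌈(38·99+206)/254⌉ = ⌈4067/254⌉ − ⌈3968/254⌉ = 17 − 16 = 1
n=39: ⌈(40·99+206)/254⌉ − ⌈(39·99+206)/254⌉ = ⌈4166/254⌉ − ⌈4067/254⌉ = 17 − 17 = 0
n=40: ⌈(41·99+206)/254⌉ − ⌈(40·99+206)/254⌉ = ⌈4265/254⌉ − ⌈4166/254⌉ = 17 − 17 = 0
n=41: ⌈(42·99+206)/254⌉ − ⌈(41·99+206)/254⌉ = ⌈4364/254⌉ − ⌈4265/254⌉ = 18 − 17 = 1
n=42: ⌈(43·99+206)/254⌉ − ⌈(42·99+206)/254⌉ = ⌈4463/254⌉ − ⌈4364/254⌉ = 18 − 18 = 0
n=43: ⌈(44·99+206)/254⌉ − ⌈(43·99+206)/254⌉ = ⌈4562/254⌉ − ⌈4463/254⌉ = 18 − 18 = 0
n=44: ⌈(45·99+206)/254⌉ − ⌈(44·99+206)/254⌉ = ⌈4661/254⌉ − ⌈4562/254⌉ = 19 − 18 = 1
n=45: ⌈(46·99+206)/254⌉ − ⌈(45·99+206)/254⌉ = ⌈4760/254⌉ − ⌈4661/254⌉ = 19 − 19 = 0
n=46: ⌈(47·99+206)/254⌉ − ⌈(46·99+206)/254⌉ = ⌈4859/254⌉ − ⌈4760/254⌉ = 20 − 19 = 1
n=47: ⌈(48·99+206)/254⌉ − ⌈(47·99+206)/254⌉ = ⌈4958/254⌉ − ⌈4859/254⌉ = 20 − 20 = 0
n=48: ⌈(49·99+206)/254⌉ − ⌈(48·99+206)/254⌉ = ⌈5057/254⌉ − ⌈4958/254⌉ = 20 − 20 = 0
n=49: ⌈(50·99+206)/254⌉ − ⌈(49·99+206)/254⌉ = ⌈5156/254⌉ − ⌈5057/254⌉ = 21 − 20 = 1
n=50: ⌈(51·99+206)/254⌉ − ⌈(50·99+206)/254⌉ = ⌈5255/254⌉ − ⌈5156/254⌉ = 21 − 21 = 0
n=51: ⌈(52·99+206)/254⌉ − ⌈(51·99+206)/254⌉ = ⌈5354/254⌉ − ⌈5255/254⌉ = 22 − 21 = 1
n=52: ⌈(53·99+206)/254⌉ − ⌈(52·99+206)/254⌉ = ⌈5453/254⌉ − ⌈5354/254⌉ = 22 − 22 = 0
n=53: ⌈(54·99+206)/254⌉ − ⌈(53·99+206)/254⌉ = ⌈5552/254⌉ − ⌈5453/254⌉ = 22 − 22 = 0
n=54: ⌈(55·99+206)/254⌉ − ⌈(54·99+206)/254⌉ = ⌈5651/254⌉ − ⌈5552/254⌉ = 23 − 22 = 1
n=55: ⌈(56·99+206)/254⌉ − ⌈(55·99+206)/254⌉ = ⌈5750/254⌉ − ⌈5651/254⌉ = 23 − 23 = 0
n=56: ⌈(57·99+206)/254⌉ − ⌈(56·99+206)/254⌉ = ⌈5849/254⌉ − ⌈5750/254⌉ = 24 − 23 = 1
n=57: ⌈(58·99+206)/254⌉ − ⌈(57·99+206)/254⌉ = ⌈5948/254⌉ − ⌈5849/254⌉ = 24 − 24 = 0
n=58: ⌈(59·99+206)/254⌉ − ⌈(58·99+206)/254⌉ = ⌈6047/254⌉ − ⌈5948/254⌉ = 24 − 24 = 0
n=59: ⌈(60·99+206)/254⌉ − ⌈(59·99+206)/254⌉ = ⌈6146/254⌉ − ⌈6047/254⌉ = 25 − 24 = 1
n=60: ⌈(61·99+206)/254⌉ − ⌈(60·99+206)/254⌉ = ⌈6245/254⌉ − ⌈6146/254⌉ = 25 − 25 = 0
n=61: ⌈(62·99+206)/254⌉ − ⌈(61·99+206)/254⌉ = ⌈6344/254⌉ − ⌈6245/254⌉ = 25 − 25 = 0
n=62: ⌈(63·99+206)/254⌉ − ⌈(62·99+206)/254⌉ = ⌈6443/254⌉ − ⌈6344/254⌉ = 26 − 25 = 1
n=63: ⌈(64·99+206)/254⌉ − ⌈(63·99+206)/254⌉ = ⌈6542/254⌉ − ⌈6443/254⌉ = 26 − 26 = 0
n=64: ⌈(65·99+206)/254⌉ − ⌈(64·99+206)/254⌉ = ⌈6641/254⌉ − ⌈6542/254⌉ = 27 − 26 = 1
n=65: ⌈(66·99+206)/254⌉ − ⌈(65·99+206)/254⌉ = ⌈6740/254⌉ − ⌈6641/254⌉ = 27 − 27 = 0
n=66: ⌈(67·99+206)/254⌉ − ⌈(66·99+206)/254⌉ = ⌈6839/254⌉ − ⌈6740/254⌉ = 27 − 27 = 0
n=67: ⌈(68·99+206)/254⌉ − ⌈(67·99+206)/254⌉ = ⌈6938/254⌉ − ⌈6839/254⌉ = 28 − 27 = 1
n=68: ⌈(69·99+206)/254⌉ − ⌈(68·99+206)/254⌉ = ⌈7037/254⌉ − ⌈6938/254⌉ = 28 − 28 = 0
n=69: ⌈(70·99+206)/254⌉ − ⌈(69·99+206)/254⌉ = ⌈7136/254⌉ − ⌈7037/254⌉ = 29 − 28 = 1
n=70: ⌈(71·99+206)/254⌉ − ⌈(70·99+206)/254⌉ = ⌈7235/254⌉ − ⌈7136/254⌉ = 29 − 29 = 0
n=71: ⌈(72·99+206)/254⌉ − ⌈(71·99+206)/254⌉ = ⌈7334/254⌉ − ⌈7235/254⌉ = 29 − 29 = 0
n=72: ⌈(73·99+206)/254⌉ − ⌈(72·99+206)/254⌉ = ⌈7433/254⌉ − ⌈7334/254⌉ = 30 − 29 = 1
n=73: ⌈(74·99+206)/254⌉ − ⌈(73·99+206)/254⌉ = ⌈7532/254⌉ − ⌈7433/254⌉ = 30 − 30 = 0
n=74: ⌈(75·99+206)/254⌉ − ⌈(74·99+206)/254⌉ = ⌈7631/254⌉ − ⌈7532/254⌉ = 31 − 30 = 1
n=75: ⌈(76·99+206)/254⌉ − ⌈(75·99+206)/254⌉ = ⌈7730/254⌉ − ⌈7631/254⌉ = 31 − 31 = 0
n=76: ⌈(77·99+206)/254⌉ − ⌈(76·99+206)/254⌉ = ⌈7829/254⌉ − ⌈7730/254⌉ = 31 − 31 = 0
n=77: ⌈(78·99+206)/254⌉ − ⌈(77·99+206)/254⌉ = ⌈7928/254⌉ − ⌈7829/254⌉ = 32 − 31 = 1
n=78: ⌈(79·99+206)/254⌉ − ⌈(78·99+206)/254⌉ = ⌈8027/254⌉ − ⌈7928/254⌉ = 32 − 32 = 0
n=79: ⌈(80·99+206)/254⌉ − ⌈(79·99+206)/254⌉ = ⌈8126/254⌉ − ⌈8027/254⌉ = 32 − 32 = 0
n=80: ⌈(81·99+206)/254⌉ − ⌈(80·99+206)/254⌉ = ⌈8225/254⌉ − ⌈8126/254⌉ = 33 − 32 = 1
n=81: ⌈(82·99+206)/254⌉ − ⌈(81·99+206)/254⌉ = ⌈8324/254⌉ − ⌈8225/254⌉ = 33 − 33 = 0
n=82: ⌈(83·99+206)/254⌉ − ⌈(82·99+206)/254⌉ = ⌈8423/254⌉ − ⌈8324/254⌉ = 34 − 33 = 1
n=83: ⌈(84·99+206)/254⌉ − ⌈(83·99+206)/254⌉ = ⌈8522/254⌉ − ⌈8423/254⌉ = 34 − 34 = 0
n=84: ⌈(85·99+206)/254⌉ − ⌈(84·99+206)/254⌉ = ⌈8621/254⌉ − ⌈8522/254⌉ = 34 − 34 = 0
n=85: ⌈(86·99+206)/254⌉ − ⌈(85·99+206)/254⌉ = ⌈8720/254⌉ − ⌈8621/254⌉ = 35 − 34 = 1
n=86: ⌈(87·99+206)/254⌉ − ⌈(86·99+206)/254⌉ = ⌈8819/254⌉ − ⌈8720/254⌉ = 35 − 35 = 0
n=87: ⌈(88·99+206)/254⌉ − ⌈(87·99+206)/254⌉ = ⌈8918/254⌉ − ⌈8819/254⌉ = 36 − 35 = 1
n=88: ⌈(89·99+206)/254⌉ − ⌈(88·99+206)/254⌉ = ⌈9017/254⌉ − ⌈8918/254⌉ = 36 − 36 = 0
n=89: ⌈(90·99+206)/254⌉ − ⌈(89·99+206)/254⌉ = ⌈9116/254⌉ − ⌈9017/254⌉ = 36 − 36 = 0
n=90: ⌈(91·99+206)/254⌉ − ⌈(90·99+206)/254⌉ = ⌈9215/254⌉ − ⌈9116/254⌉ = 37 − 36 = 1
n=91: ⌈(92·99+206)/254⌉ − ⌈(91·99+206)/254⌉ = ⌈9314/254⌉ − ⌈9215/254⌉ = 37 − 37 = 0
n=92: ⌈(93·99+206)/254⌉ − ⌈(92·99+206)/254⌉ = ⌈9413/254⌉ − ⌈9314/254⌉ = 38 − 37 = 1
n=93: ⌈(94·99+206)/254⌉ − ⌈(93·99+206)/254⌉ = ⌈9512/254⌉ − ⌈9413/254⌉ = 38 − 38 = 0
n=94: ⌈(95·99+206)/254⌉ − ⌈(94·99+206)/254⌉ = ⌈9611/254⌉ − ⌈9512/254⌉ = 38 − 38 = 0
n=95: ⌈(96·99+206)/254⌉ − ⌈(95·99+206)/254⌉ = ⌈9710/254⌉ − ⌈9611/254⌉ = 39 − 38 = 1
n=96: ⌈(97·99+206)/254⌉ − ⌈(96·99+206)/254⌉ = ⌈9809/254⌉ − ⌈9710/254⌉ = 39 − 39 = 0


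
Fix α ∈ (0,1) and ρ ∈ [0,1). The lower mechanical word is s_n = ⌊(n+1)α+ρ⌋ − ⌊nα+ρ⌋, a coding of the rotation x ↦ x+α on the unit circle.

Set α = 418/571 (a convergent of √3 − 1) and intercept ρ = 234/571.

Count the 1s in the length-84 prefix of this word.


#1s = Σ_{n=0}^{83} s_n = Σ_{n=0}^{83} (⌊(n+1)α+ρ⌋ − ⌊nα+ρ⌋)
the sum telescopes: every ⌊nα+ρ⌋ with 0 < n < 84 appears once with + and once with −, leaving ⌊84α+ρ⌋ − ⌊0·α+ρ⌋
84α + ρ = (84·418 + 234) / 571 = 35346/571
ρ = 234/571
⌊35346/571⌋ = 61,  ⌊234/571⌋ = 0
#1s = 61 − 0 = 61

61


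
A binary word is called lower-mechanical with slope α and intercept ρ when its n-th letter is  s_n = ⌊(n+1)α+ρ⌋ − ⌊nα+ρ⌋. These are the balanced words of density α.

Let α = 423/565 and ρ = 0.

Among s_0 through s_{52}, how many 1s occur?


39

#1s = Σ_{n=0}^{52} s_n = Σ_{n=0}^{52} (⌊(n+1)α+ρ⌋ − ⌊nα+ρ⌋)
the sum telescopes: every ⌊nα+ρ⌋ with 0 < n < 53 appears once with + and once with −, leaving ⌊53α+ρ⌋ − ⌊0·α+ρ⌋
53α + ρ = (53·423) / 565 = 22419/565
ρ = 0/565
⌊22419/565⌋ = 39,  ⌊0/565⌋ = 0
#1s = 39 − 0 = 39


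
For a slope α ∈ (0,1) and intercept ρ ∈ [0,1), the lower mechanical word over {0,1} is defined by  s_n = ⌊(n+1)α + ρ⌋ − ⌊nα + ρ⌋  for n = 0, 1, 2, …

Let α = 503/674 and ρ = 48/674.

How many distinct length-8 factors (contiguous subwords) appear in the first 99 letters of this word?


9

t_n = ⌊(n·503+48)/674⌋ for n = 0 … 99:
  n=0…9: ⌊48/674⌋=0 ⌊551/674⌋=0 ⌊1054/674⌋=1 ⌊1557/674⌋=2 ⌊2060/674⌋=3 ⌊2563/674⌋=3 ⌊3066/674⌋=4 ⌊3569/674⌋=5 ⌊4072/674⌋=6 ⌊4575/674⌋=6
  n=10…19: ⌊5078/674⌋=7 ⌊5581/674⌋=8 ⌊6084/674⌋=9 ⌊6587/674⌋=9 ⌊7090/674⌋=10 ⌊7593/674⌋=11 ⌊8096/674⌋=12 ⌊8599/674⌋=12 ⌊9102/674⌋=13 ⌊9605/674⌋=14
  n=20…29: ⌊10108/674⌋=14 ⌊10611/674⌋=15 ⌊11114/674⌋=16 ⌊11617/674⌋=17 ⌊12120/674⌋=17 ⌊12623/674⌋=18 ⌊13126/674⌋=19 ⌊13629/674⌋=20 ⌊14132/674⌋=20 ⌊14635/674⌋=21
  n=30…39: ⌊15138/674⌋=22 ⌊15641/674⌋=23 ⌊16144/674⌋=23 ⌊16647/674⌋=24 ⌊17150/674⌋=25 ⌊17653/674⌋=26 ⌊18156/674⌋=26 ⌊18659/674⌋=27 ⌊19162/674⌋=28 ⌊19665/674⌋=29
  n=40…49: ⌊20168/674⌋=29 ⌊20671/674⌋=30 ⌊21174/674⌋=31 ⌊21677/674⌋=32 ⌊22180/674⌋=32 ⌊22683/674⌋=33 ⌊23186/674⌋=34 ⌊23689/674⌋=35 ⌊24192/674⌋=35 ⌊24695/674⌋=36
  n=50…59: ⌊25198/674⌋=37 ⌊25701/674⌋=38 ⌊26204/674⌋=38 ⌊26707/674⌋=39 ⌊27210/674⌋=40 ⌊27713/674⌋=41 ⌊28216/674⌋=41 ⌊28719/674⌋=42 ⌊29222/674⌋=43 ⌊29725/674⌋=44
  n=60…69: ⌊30228/674⌋=44 ⌊30731/674⌋=45 ⌊31234/674⌋=46 ⌊31737/674⌋=47 ⌊32240/674⌋=47 ⌊32743/674⌋=48 ⌊33246/674⌋=49 ⌊33749/674⌋=50 ⌊34252/674⌋=50 ⌊34755/674⌋=51
  n=70…79: ⌊35258/674⌋=52 ⌊35761/674⌋=53 ⌊36264/674⌋=53 ⌊36767/674⌋=54 ⌊37270/674⌋=55 ⌊37773/674⌋=56 ⌊38276/674⌋=56 ⌊38779/674⌋=57 ⌊39282/674⌋=58 ⌊39785/674⌋=59
  n=80…89: ⌊40288/674⌋=59 ⌊40791/674⌋=60 ⌊41294/674⌋=61 ⌊41797/674⌋=62 ⌊42300/674⌋=62 ⌊42803/674⌋=63 ⌊43306/674⌋=64 ⌊43809/674⌋=64 ⌊44312/674⌋=65 ⌊44815/674⌋=66
  n=90…99: ⌊45318/674⌋=67 ⌊45821/674⌋=67 ⌊46324/674⌋=68 ⌊46827/674⌋=69 ⌊47330/674⌋=70 ⌊47833/674⌋=70 ⌊48336/674⌋=71 ⌊48839/674⌋=72 ⌊49342/674⌋=73 ⌊49845/674⌋=73
s_n = t_(n+1) − t_n for n = 0 … 98 gives
prefix = 011101110111011101101110111011101110111011101110111011101110111011101110111011101110110111011101110
slide a length-8 window over [0..7] … [91..98] (92 windows); first occurrence of each distinct factor:
  [  0..  7] 01110111
  [  1..  8] 11101110
  [  2..  9] 11011101
  [  3.. 10] 10111011
  [ 12.. 19] 01110110
  [ 13.. 20] 11101101
  [ 14.. 21] 11011011
  [ 15.. 22] 10110111
  [ 16.. 23] 01101110
  (the other 83 windows repeat one of these)
distinct factors: {01101110, 01110110, 01110111, 10110111, 10111011, 11011011, 11011101, 11101101, 11101110}
count = 9  (Sturmian bound for length 8 is 9)


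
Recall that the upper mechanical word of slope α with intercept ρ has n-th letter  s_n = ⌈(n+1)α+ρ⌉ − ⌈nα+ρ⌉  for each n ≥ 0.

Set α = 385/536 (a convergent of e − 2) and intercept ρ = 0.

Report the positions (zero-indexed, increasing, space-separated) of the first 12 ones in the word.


0 1 2 4 5 6 8 9 11 12 13 15

n=0: ⌈385/536⌉−⌈0/536⌉ = 1−0 = 1  ← one
n=1: ⌈770/536⌉−⌈385/536⌉ = 2−1 = 1  ← one
n=2: ⌈1155/536⌉−⌈770/536⌉ = 3−2 = 1  ← one
n=3: ⌈1540/536⌉−⌈1155/536⌉ = 3−3 = 0
n=4: ⌈1925/536⌉−⌈1540/536⌉ = 4−3 = 1  ← one
n=5: ⌈2310/536⌉−⌈1925/536⌉ = 5−4 = 1  ← one
n=6: ⌈2695/536⌉−⌈2310/536⌉ = 6−5 = 1  ← one
n=7: ⌈3080/536⌉−⌈2695/536⌉ = 6−6 = 0
n=8: ⌈3465/536⌉−⌈3080/536⌉ = 7−6 = 1  ← one
n=9: ⌈3850/536⌉−⌈3465/536⌉ = 8−7 = 1  ← one
n=10: ⌈4235/536⌉−⌈3850/536⌉ = 8−8 = 0
n=11: ⌈4620/536⌉−⌈4235/536⌉ = 9−8 = 1  ← one
n=12: ⌈5005/536⌉−⌈4620/536⌉ = 10−9 = 1  ← one
n=13: ⌈5390/536⌉−⌈5005/536⌉ = 11−10 = 1  ← one
n=14: ⌈5775/536⌉−⌈5390/536⌉ = 11−11 = 0
n=15: ⌈6160/536⌉−⌈5775/536⌉ = 12−11 = 1  ← one
positions of the first 12 ones: 0 1 2 4 5 6 8 9 11 12 13 15


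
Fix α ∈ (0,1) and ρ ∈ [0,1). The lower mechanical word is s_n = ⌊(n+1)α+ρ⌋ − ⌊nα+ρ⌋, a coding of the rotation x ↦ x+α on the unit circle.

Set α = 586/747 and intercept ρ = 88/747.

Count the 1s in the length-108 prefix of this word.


84

#1s = Σ_{n=0}^{107} s_n = Σ_{n=0}^{107} (⌊(n+1)α+ρ⌋ − ⌊nα+ρ⌋)
the sum telescopes: every ⌊nα+ρ⌋ with 0 < n < 108 appears once with + and once with −, leaving ⌊108α+ρ⌋ − ⌊0·α+ρ⌋
108α + ρ = (108·586 + 88) / 747 = 63376/747
ρ = 88/747
⌊63376/747⌋ = 84,  ⌊88/747⌋ = 0
#1s = 84 − 0 = 84


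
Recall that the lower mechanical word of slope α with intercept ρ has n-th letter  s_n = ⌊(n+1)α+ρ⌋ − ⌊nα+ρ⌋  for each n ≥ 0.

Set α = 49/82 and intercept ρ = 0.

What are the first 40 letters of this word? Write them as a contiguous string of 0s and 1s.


n=0: ⌊(1·49)/82⌋ − ⌊(0·49)/82⌋ = ⌊49/82⌋ − ⌊0/82⌋ = 0 − 0 = 0
n=1: ⌊(2·49)/82⌋ − ⌊(1·49)/82⌋ = ⌊98/82⌋ − ⌊49/82⌋ = 1 − 0 = 1
n=2: ⌊(3·49)/82⌋ − ⌊(2·49)/82⌋ = ⌊147/82⌋ − ⌊98/82⌋ = 1 − 1 = 0
n=3: ⌊(4·49)/82⌋ − ⌊(3·49)/82⌋ = ⌊196/82⌋ − ⌊147/82⌋ = 2 − 1 = 1
n=4: ⌊(5·49)/82⌋ − ⌊(4·49)/82⌋ = ⌊245/82⌋ − ⌊196/82⌋ = 2 − 2 = 0
n=5: ⌊(6·49)/82⌋ − ⌊(5·49)/82⌋ = ⌊294/82⌋ − ⌊245/82⌋ = 3 − 2 = 1
n=6: ⌊(7·49)/82⌋ − ⌊(6·49)/82⌋ = ⌊343/82⌋ − ⌊294/82⌋ = 4 − 3 = 1
n=7: ⌊(8·49)/82⌋ − ⌊(7·49)/82⌋ = ⌊392/82⌋ − ⌊343/82⌋ = 4 − 4 = 0
n=8: ⌊(9·49)/82⌋ − ⌊(8·49)/82⌋ = ⌊441/82⌋ − ⌊392/82⌋ = 5 − 4 = 1
n=9: ⌊(10·49)/82⌋ − ⌊(9·49)/82⌋ = ⌊490/82⌋ − ⌊441/82⌋ = 5 − 5 = 0
n=10: ⌊(11·49)/82⌋ − ⌊(10·49)/82⌋ = ⌊539/82⌋ − ⌊490/82⌋ = 6 − 5 = 1
n=11: ⌊(12·49)/82⌋ − ⌊(11·49)/82⌋ = ⌊588/82⌋ − ⌊539/82⌋ = 7 − 6 = 1
n=12: ⌊(13·49)/82⌋ − ⌊(12·49)/82⌋ = ⌊637/82⌋ − ⌊588/82⌋ = 7 − 7 = 0
n=13: ⌊(14·49)/82⌋ − ⌊(13·49)/82⌋ = ⌊686/82⌋ − ⌊637/82⌋ = 8 − 7 = 1
n=14: ⌊(15·49)/82⌋ − ⌊(14·49)/82⌋ = ⌊735/82⌋ − ⌊686/82⌋ = 8 − 8 = 0
n=15: ⌊(16·49)/82⌋ − ⌊(15·49)/82⌋ = ⌊784/82⌋ − ⌊735/82⌋ = 9 − 8 = 1
n=16: ⌊(17·49)/82⌋ − ⌊(16·49)/82⌋ = ⌊833/82⌋ − ⌊784/82⌋ = 10 − 9 = 1
n=17: ⌊(18·49)/82⌋ − ⌊(17·49)/82⌋ = ⌊882/82⌋ − ⌊833/82⌋ = 10 − 10 = 0
n=18: ⌊(19·49)/82⌋ − ⌊(18·49)/82⌋ = ⌊931/82⌋ − ⌊882/82⌋ = 11 − 10 = 1
n=19: ⌊(20·49)/82⌋ − ⌊(19·49)/82⌋ = ⌊980/82⌋ − ⌊931/82⌋ = 11 − 11 = 0
n=20: ⌊(21·49)/82⌋ − ⌊(20·49)/82⌋ = ⌊1029/82⌋ − ⌊980/82⌋ = 12 − 11 = 1
n=21: ⌊(22·49)/82⌋ − ⌊(21·49)/82⌋ = ⌊1078/82⌋ − ⌊1029/82⌋ = 13 − 12 = 1
n=22: ⌊(23·49)/82⌋ − ⌊(22·49)/82⌋ = ⌊1127/82⌋ − ⌊1078/82⌋ = 13 − 13 = 0
n=23: ⌊(24·49)/82⌋ − ⌊(23·49)/82⌋ = ⌊1176/82⌋ − ⌊1127/82⌋ = 14 − 13 = 1
n=24: ⌊(25·49)/82⌋ − ⌊(24·49)/82⌋ = ⌊1225/82⌋ − ⌊1176/82⌋ = 14 − 14 = 0
n=25: ⌊(26·49)/82⌋ − ⌊(25·49)/82⌋ = ⌊1274/82⌋ − ⌊1225/82⌋ = 15 − 14 = 1
n=26: ⌊(27·49)/82⌋ − ⌊(26·49)/82⌋ = ⌊1323/82⌋ − ⌊1274/82⌋ = 16 − 15 = 1
n=27: ⌊(28·49)/82⌋ − ⌊(27·49)/82⌋ = ⌊1372/82⌋ − ⌊1323/82⌋ = 16 − 16 = 0
n=28: ⌊(29·49)/82⌋ − ⌊(28·49)/82⌋ = ⌊1421/82⌋ − ⌊1372/82⌋ = 17 − 16 = 1
n=29: ⌊(30·49)/82⌋ − ⌊(29·49)/82⌋ = ⌊1470/82⌋ − ⌊1421/82⌋ = 17 − 17 = 0
n=30: ⌊(31·49)/82⌋ − ⌊(30·49)/82⌋ = ⌊1519/82⌋ − ⌊1470/82⌋ = 18 − 17 = 1
n=31: ⌊(32·49)/82⌋ − ⌊(31·49)/82⌋ = ⌊1568/82⌋ − ⌊1519/82⌋ = 19 − 18 = 1
n=32: ⌊(33·49)/82⌋ − ⌊(32·49)/82⌋ = ⌊1617/82⌋ − ⌊1568/82⌋ = 19 − 19 = 0
n=33: ⌊(34·49)/82⌋ − ⌊(33·49)/82⌋ = ⌊1666/82⌋ − ⌊1617/82⌋ = 20 − 19 = 1
n=34: ⌊(35·49)/82⌋ − ⌊(34·49)/82⌋ = ⌊1715/82⌋ − ⌊1666/82⌋ = 20 − 20 = 0
n=35: ⌊(36·49)/82⌋ − ⌊(35·49)/82⌋ = ⌊1764/82⌋ − ⌊1715/82⌋ = 21 − 20 = 1
n=36: ⌊(37·49)/82⌋ − ⌊(36·49)/82⌋ = ⌊1813/82⌋ − ⌊1764/82⌋ = 22 − 21 = 1
n=37: ⌊(38·49)/82⌋ − ⌊(37·49)/82⌋ = ⌊1862/82⌋ − ⌊1813/82⌋ = 22 − 22 = 0
n=38: ⌊(39·49)/82⌋ − ⌊(38·49)/82⌋ = ⌊1911/82⌋ − ⌊1862/82⌋ = 23 − 22 = 1
n=39: ⌊(40·49)/82⌋ − ⌊(39·49)/82⌋ = ⌊1960/82⌋ − ⌊1911/82⌋ = 23 − 23 = 0

0101011010110101101011010110101101011010
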